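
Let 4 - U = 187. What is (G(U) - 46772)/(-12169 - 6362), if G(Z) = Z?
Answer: 46955/18531 ≈ 2.5339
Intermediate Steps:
U = -183 (U = 4 - 1*187 = 4 - 187 = -183)
(G(U) - 46772)/(-12169 - 6362) = (-183 - 46772)/(-12169 - 6362) = -46955/(-18531) = -46955*(-1/18531) = 46955/18531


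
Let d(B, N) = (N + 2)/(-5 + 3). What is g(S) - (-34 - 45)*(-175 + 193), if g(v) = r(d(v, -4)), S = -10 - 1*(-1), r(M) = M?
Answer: 1423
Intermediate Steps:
d(B, N) = -1 - N/2 (d(B, N) = (2 + N)/(-2) = (2 + N)*(-½) = -1 - N/2)
S = -9 (S = -10 + 1 = -9)
g(v) = 1 (g(v) = -1 - ½*(-4) = -1 + 2 = 1)
g(S) - (-34 - 45)*(-175 + 193) = 1 - (-34 - 45)*(-175 + 193) = 1 - (-79)*18 = 1 - 1*(-1422) = 1 + 1422 = 1423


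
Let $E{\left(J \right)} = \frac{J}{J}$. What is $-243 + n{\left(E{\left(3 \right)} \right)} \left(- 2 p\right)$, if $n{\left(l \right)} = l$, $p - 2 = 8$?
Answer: $-263$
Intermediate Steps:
$E{\left(J \right)} = 1$
$p = 10$ ($p = 2 + 8 = 10$)
$-243 + n{\left(E{\left(3 \right)} \right)} \left(- 2 p\right) = -243 + 1 \left(\left(-2\right) 10\right) = -243 + 1 \left(-20\right) = -243 - 20 = -263$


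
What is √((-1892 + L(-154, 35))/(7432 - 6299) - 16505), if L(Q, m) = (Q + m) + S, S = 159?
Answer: I*√21189385261/1133 ≈ 128.48*I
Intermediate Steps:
L(Q, m) = 159 + Q + m (L(Q, m) = (Q + m) + 159 = 159 + Q + m)
√((-1892 + L(-154, 35))/(7432 - 6299) - 16505) = √((-1892 + (159 - 154 + 35))/(7432 - 6299) - 16505) = √((-1892 + 40)/1133 - 16505) = √(-1852*1/1133 - 16505) = √(-1852/1133 - 16505) = √(-18702017/1133) = I*√21189385261/1133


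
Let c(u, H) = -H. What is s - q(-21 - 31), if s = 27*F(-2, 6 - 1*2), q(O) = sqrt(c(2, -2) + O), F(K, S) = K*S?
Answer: -216 - 5*I*sqrt(2) ≈ -216.0 - 7.0711*I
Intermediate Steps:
q(O) = sqrt(2 + O) (q(O) = sqrt(-1*(-2) + O) = sqrt(2 + O))
s = -216 (s = 27*(-2*(6 - 1*2)) = 27*(-2*(6 - 2)) = 27*(-2*4) = 27*(-8) = -216)
s - q(-21 - 31) = -216 - sqrt(2 + (-21 - 31)) = -216 - sqrt(2 - 52) = -216 - sqrt(-50) = -216 - 5*I*sqrt(2)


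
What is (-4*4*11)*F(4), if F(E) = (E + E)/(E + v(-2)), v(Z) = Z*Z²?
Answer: 352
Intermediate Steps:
v(Z) = Z³
F(E) = 2*E/(-8 + E) (F(E) = (E + E)/(E + (-2)³) = (2*E)/(E - 8) = (2*E)/(-8 + E) = 2*E/(-8 + E))
(-4*4*11)*F(4) = (-4*4*11)*(2*4/(-8 + 4)) = (-16*11)*(2*4/(-4)) = -352*4*(-1)/4 = -176*(-2) = 352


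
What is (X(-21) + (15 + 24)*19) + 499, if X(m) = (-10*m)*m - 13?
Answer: -3183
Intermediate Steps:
X(m) = -13 - 10*m² (X(m) = -10*m² - 13 = -13 - 10*m²)
(X(-21) + (15 + 24)*19) + 499 = ((-13 - 10*(-21)²) + (15 + 24)*19) + 499 = ((-13 - 10*441) + 39*19) + 499 = ((-13 - 4410) + 741) + 499 = (-4423 + 741) + 499 = -3682 + 499 = -3183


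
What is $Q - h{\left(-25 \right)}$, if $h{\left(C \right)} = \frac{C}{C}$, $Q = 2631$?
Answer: $2630$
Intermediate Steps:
$h{\left(C \right)} = 1$
$Q - h{\left(-25 \right)} = 2631 - 1 = 2630$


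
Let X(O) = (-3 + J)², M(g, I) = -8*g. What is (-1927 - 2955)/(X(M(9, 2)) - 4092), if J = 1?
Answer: 2441/2044 ≈ 1.1942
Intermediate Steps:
X(O) = 4 (X(O) = (-3 + 1)² = (-2)² = 4)
(-1927 - 2955)/(X(M(9, 2)) - 4092) = (-1927 - 2955)/(4 - 4092) = -4882/(-4088) = -4882*(-1/4088) = 2441/2044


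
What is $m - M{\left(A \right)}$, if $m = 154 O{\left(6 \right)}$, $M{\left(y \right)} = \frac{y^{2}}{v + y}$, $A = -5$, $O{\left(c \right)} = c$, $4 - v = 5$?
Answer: $\frac{5569}{6} \approx 928.17$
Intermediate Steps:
$v = -1$ ($v = 4 - 5 = -1$)
$M{\left(y \right)} = \frac{y^{2}}{-1 + y}$
$m = 924$ ($m = 154 \cdot 6 = 924$)
$m - M{\left(A \right)} = 924 - \frac{\left(-5\right)^{2}}{-1 - 5} = 924 - \frac{25}{-6} = 924 - 25 \left(- \frac{1}{6}\right) = 924 - - \frac{25}{6} = 924 + \frac{25}{6} = \frac{5569}{6}$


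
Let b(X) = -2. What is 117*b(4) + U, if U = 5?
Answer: -229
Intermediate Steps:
117*b(4) + U = 117*(-2) + 5 = -234 + 5 = -229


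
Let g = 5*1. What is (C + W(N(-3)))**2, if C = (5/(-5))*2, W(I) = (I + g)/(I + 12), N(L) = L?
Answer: 256/81 ≈ 3.1605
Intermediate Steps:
g = 5
W(I) = (5 + I)/(12 + I) (W(I) = (I + 5)/(I + 12) = (5 + I)/(12 + I))
C = -2 (C = -1/5*5*2 = -1*2 = -2)
(C + W(N(-3)))**2 = (-2 + (5 - 3)/(12 - 3))**2 = (-2 + 2/9)**2 = (-16/9)**2 = 256/81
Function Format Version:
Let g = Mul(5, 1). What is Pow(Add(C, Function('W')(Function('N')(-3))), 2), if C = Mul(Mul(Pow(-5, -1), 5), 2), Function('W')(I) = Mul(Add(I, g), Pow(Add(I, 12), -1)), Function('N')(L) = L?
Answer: Rational(256, 81) ≈ 3.1605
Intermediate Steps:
g = 5
Function('W')(I) = Mul(Pow(Add(12, I), -1), Add(5, I)) (Function('W')(I) = Mul(Add(I, 5), Pow(Add(I, 12), -1)) = Mul(Add(5, I), Pow(Add(12, I), -1)) = Mul(Pow(Add(12, I), -1), Add(5, I)))
C = -2 (C = Mul(Mul(Rational(-1, 5), 5), 2) = Mul(-1, 2) = -2)
Pow(Add(C, Function('W')(Function('N')(-3))), 2) = Pow(Add(-2, Mul(Pow(Add(12, -3), -1), Add(5, -3))), 2) = Pow(Add(-2, Mul(Pow(9, -1), 2)), 2) = Pow(Add(-2, Mul(Rational(1, 9), 2)), 2) = Pow(Add(-2, Rational(2, 9)), 2) = Pow(Rational(-16, 9), 2) = Rational(256, 81)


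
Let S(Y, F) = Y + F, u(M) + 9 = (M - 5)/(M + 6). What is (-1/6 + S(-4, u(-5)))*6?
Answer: -139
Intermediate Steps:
u(M) = -9 + (-5 + M)/(6 + M) (u(M) = -9 + (M - 5)/(M + 6) = -9 + (-5 + M)/(6 + M))
S(Y, F) = F + Y
(-1/6 + S(-4, u(-5)))*6 = (-1/6 + ((-59 - 8*(-5))/(6 - 5) - 4))*6 = (-1*⅙ + ((-59 + 40)/1 - 4))*6 = (-⅙ + (1*(-19) - 4))*6 = (-⅙ + (-19 - 4))*6 = (-⅙ - 23)*6 = -139/6*6 = -139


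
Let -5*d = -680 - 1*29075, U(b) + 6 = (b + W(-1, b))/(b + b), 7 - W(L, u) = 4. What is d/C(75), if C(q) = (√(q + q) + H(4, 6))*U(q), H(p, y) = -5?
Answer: -5951/137 - 5951*√6/137 ≈ -149.84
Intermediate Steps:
W(L, u) = 3 (W(L, u) = 7 - 1*4 = 7 - 4 = 3)
U(b) = -6 + (3 + b)/(2*b) (U(b) = -6 + (b + 3)/(b + b) = -6 + (3 + b)/((2*b)) = -6 + (3 + b)*(1/(2*b)) = -6 + (3 + b)/(2*b))
d = 5951 (d = -(-680 - 1*29075)/5 = -(-680 - 29075)/5 = -⅕*(-29755) = 5951)
C(q) = (-5 + √2*√q)*(3 - 11*q)/(2*q) (C(q) = (√(q + q) - 5)*((3 - 11*q)/(2*q)) = (√(2*q) - 5)*((3 - 11*q)/(2*q)) = (√2*√q - 5)*((3 - 11*q)/(2*q)) = (-5 + √2*√q)*((3 - 11*q)/(2*q)) = (-5 + √2*√q)*(3 - 11*q)/(2*q))
d/C(75) = 5951/((-½*(-5 + √2*√75)*(-3 + 11*75)/75)) = 5951/((-½*1/75*(-5 + √2*(5*√3))*(-3 + 825))) = 5951/((-½*1/75*(-5 + 5*√6)*822)) = 5951/(137/5 - 137*√6/5)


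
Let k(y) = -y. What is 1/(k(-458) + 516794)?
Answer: 1/517252 ≈ 1.9333e-6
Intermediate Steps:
1/(k(-458) + 516794) = 1/(-1*(-458) + 516794) = 1/(458 + 516794) = 1/517252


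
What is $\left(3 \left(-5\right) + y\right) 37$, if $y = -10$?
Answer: $-925$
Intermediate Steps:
$\left(3 \left(-5\right) + y\right) 37 = \left(3 \left(-5\right) - 10\right) 37 = \left(-15 - 10\right) 37 = \left(-25\right) 37 = -925$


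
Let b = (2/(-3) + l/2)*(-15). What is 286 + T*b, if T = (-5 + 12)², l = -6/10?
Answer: 1993/2 ≈ 996.50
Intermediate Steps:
l = -⅗ (l = -6*⅒ = -⅗ ≈ -0.60000)
T = 49 (T = 7² = 49)
b = 29/2 (b = (2/(-3) - ⅗/2)*(-15) = (2*(-⅓) - ⅗*½)*(-15) = (-⅔ - 3/10)*(-15) = -29/30*(-15) = 29/2 ≈ 14.500)
286 + T*b = 286 + 49*(29/2) = 286 + 1421/2 = 1993/2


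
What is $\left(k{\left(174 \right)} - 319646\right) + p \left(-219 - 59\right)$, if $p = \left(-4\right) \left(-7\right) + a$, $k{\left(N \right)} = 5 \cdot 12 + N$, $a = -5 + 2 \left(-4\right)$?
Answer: $-323582$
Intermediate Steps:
$a = -13$ ($a = -5 - 8 = -13$)
$k{\left(N \right)} = 60 + N$
$p = 15$ ($p = \left(-4\right) \left(-7\right) - 13 = 28 - 13 = 15$)
$\left(k{\left(174 \right)} - 319646\right) + p \left(-219 - 59\right) = \left(\left(60 + 174\right) - 319646\right) + 15 \left(-219 - 59\right) = \left(234 - 319646\right) + 15 \left(-278\right) = -319412 - 4170 = -323582$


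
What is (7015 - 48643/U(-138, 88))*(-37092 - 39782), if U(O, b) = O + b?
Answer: -15351468741/25 ≈ -6.1406e+8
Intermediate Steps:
(7015 - 48643/U(-138, 88))*(-37092 - 39782) = (7015 - 48643/(-138 + 88))*(-37092 - 39782) = (7015 - 48643/(-50))*(-76874) = (7015 - 48643*(-1/50))*(-76874) = (7015 + 48643/50)*(-76874) = (399393/50)*(-76874) = -15351468741/25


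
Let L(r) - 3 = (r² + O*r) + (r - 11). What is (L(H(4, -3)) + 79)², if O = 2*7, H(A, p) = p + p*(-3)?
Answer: 38809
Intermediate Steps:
H(A, p) = -2*p (H(A, p) = p - 3*p = -2*p)
O = 14
L(r) = -8 + r² + 15*r (L(r) = 3 + ((r² + 14*r) + (r - 11)) = 3 + ((r² + 14*r) + (-11 + r)) = 3 + (-11 + r² + 15*r) = -8 + r² + 15*r)
(L(H(4, -3)) + 79)² = ((-8 + (-2*(-3))² + 15*(-2*(-3))) + 79)² = ((-8 + 6² + 15*6) + 79)² = ((-8 + 36 + 90) + 79)² = (118 + 79)² = 197² = 38809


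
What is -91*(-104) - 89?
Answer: 9375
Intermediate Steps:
-91*(-104) - 89 = 9464 - 89 = 9375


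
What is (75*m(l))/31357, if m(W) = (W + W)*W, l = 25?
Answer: 93750/31357 ≈ 2.9898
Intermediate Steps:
m(W) = 2*W² (m(W) = (2*W)*W = 2*W²)
(75*m(l))/31357 = (75*(2*25²))/31357 = (75*(2*625))*(1/31357) = (75*1250)*(1/31357) = 93750*(1/31357) = 93750/31357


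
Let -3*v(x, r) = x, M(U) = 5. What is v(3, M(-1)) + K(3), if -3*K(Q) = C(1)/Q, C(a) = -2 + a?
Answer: -8/9 ≈ -0.88889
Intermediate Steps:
v(x, r) = -x/3
K(Q) = 1/(3*Q) (K(Q) = -(-2 + 1)/(3*Q) = -(-1)/(3*Q) = 1/(3*Q))
v(3, M(-1)) + K(3) = -⅓*3 + (⅓)/3 = -1 + (⅓)*(⅓) = -1 + ⅑ = -8/9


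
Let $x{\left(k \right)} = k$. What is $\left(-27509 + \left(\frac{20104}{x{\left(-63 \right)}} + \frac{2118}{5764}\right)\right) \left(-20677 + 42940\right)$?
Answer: $- \frac{5356448227315}{8646} \approx -6.1953 \cdot 10^{8}$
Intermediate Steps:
$\left(-27509 + \left(\frac{20104}{x{\left(-63 \right)}} + \frac{2118}{5764}\right)\right) \left(-20677 + 42940\right) = \left(-27509 + \left(\frac{20104}{-63} + \frac{2118}{5764}\right)\right) \left(-20677 + 42940\right) = \left(-27509 + \left(20104 \left(- \frac{1}{63}\right) + 2118 \cdot \frac{1}{5764}\right)\right) 22263 = \left(-27509 + \left(- \frac{2872}{9} + \frac{1059}{2882}\right)\right) 22263 = \left(-27509 - \frac{8267573}{25938}\right) 22263 = \left(- \frac{721796015}{25938}\right) 22263 = - \frac{5356448227315}{8646}$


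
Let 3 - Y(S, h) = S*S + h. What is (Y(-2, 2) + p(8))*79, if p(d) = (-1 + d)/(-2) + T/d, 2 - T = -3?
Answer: -3713/8 ≈ -464.13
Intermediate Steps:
T = 5 (T = 2 - 1*(-3) = 2 + 3 = 5)
p(d) = ½ + 5/d - d/2 (p(d) = (-1 + d)/(-2) + 5/d = (-1 + d)*(-½) + 5/d = (½ - d/2) + 5/d = ½ + 5/d - d/2)
Y(S, h) = 3 - h - S² (Y(S, h) = 3 - (S*S + h) = 3 - (S² + h) = 3 - (h + S²) = 3 + (-h - S²) = 3 - h - S²)
(Y(-2, 2) + p(8))*79 = ((3 - 1*2 - 1*(-2)²) + (½)*(10 - 1*8*(-1 + 8))/8)*79 = ((3 - 2 - 1*4) + (½)*(⅛)*(10 - 1*8*7))*79 = ((3 - 2 - 4) + (½)*(⅛)*(10 - 56))*79 = (-3 + (½)*(⅛)*(-46))*79 = (-3 - 23/8)*79 = -47/8*79 = -3713/8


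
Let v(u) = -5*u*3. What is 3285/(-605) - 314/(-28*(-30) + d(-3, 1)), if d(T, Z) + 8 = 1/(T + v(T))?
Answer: -24554613/4228345 ≈ -5.8071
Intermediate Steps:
v(u) = -15*u
d(T, Z) = -8 - 1/(14*T) (d(T, Z) = -8 + 1/(T - 15*T) = -8 + 1/(-14*T) = -8 - 1/(14*T))
3285/(-605) - 314/(-28*(-30) + d(-3, 1)) = 3285/(-605) - 314/(-28*(-30) + (-8 - 1/14/(-3))) = 3285*(-1/605) - 314/(840 + (-8 - 1/14*(-⅓))) = -657/121 - 314/(840 + (-8 + 1/42)) = -657/121 - 314/(840 - 335/42) = -657/121 - 314/34945/42 = -657/121 - 314*42/34945 = -657/121 - 13188/34945 = -24554613/4228345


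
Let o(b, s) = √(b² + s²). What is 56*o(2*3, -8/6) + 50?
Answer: 50 + 112*√85/3 ≈ 394.20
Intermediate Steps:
56*o(2*3, -8/6) + 50 = 56*√((2*3)² + (-8/6)²) + 50 = 56*√(6² + (-8*⅙)²) + 50 = 56*√(36 + (-4/3)²) + 50 = 56*√(36 + 16/9) + 50 = 56*√(340/9) + 50 = 56*(2*√85/3) + 50 = 112*√85/3 + 50 = 50 + 112*√85/3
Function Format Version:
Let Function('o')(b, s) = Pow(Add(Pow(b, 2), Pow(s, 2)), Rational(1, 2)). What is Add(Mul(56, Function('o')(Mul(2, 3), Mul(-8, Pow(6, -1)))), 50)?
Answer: Add(50, Mul(Rational(112, 3), Pow(85, Rational(1, 2)))) ≈ 394.20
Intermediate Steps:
Add(Mul(56, Function('o')(Mul(2, 3), Mul(-8, Pow(6, -1)))), 50) = Add(Mul(56, Pow(Add(Pow(Mul(2, 3), 2), Pow(Mul(-8, Pow(6, -1)), 2)), Rational(1, 2))), 50) = Add(Mul(56, Pow(Add(Pow(6, 2), Pow(Mul(-8, Rational(1, 6)), 2)), Rational(1, 2))), 50) = Add(Mul(56, Pow(Add(36, Pow(Rational(-4, 3), 2)), Rational(1, 2))), 50) = Add(Mul(56, Pow(Add(36, Rational(16, 9)), Rational(1, 2))), 50) = Add(Mul(56, Pow(Rational(340, 9), Rational(1, 2))), 50) = Add(Mul(56, Mul(Rational(2, 3), Pow(85, Rational(1, 2)))), 50) = Add(Mul(Rational(112, 3), Pow(85, Rational(1, 2))), 50) = Add(50, Mul(Rational(112, 3), Pow(85, Rational(1, 2))))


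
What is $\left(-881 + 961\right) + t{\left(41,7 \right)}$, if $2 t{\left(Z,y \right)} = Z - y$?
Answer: $97$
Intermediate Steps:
$t{\left(Z,y \right)} = \frac{Z}{2} - \frac{y}{2}$ ($t{\left(Z,y \right)} = \frac{Z - y}{2} = \frac{Z}{2} - \frac{y}{2}$)
$\left(-881 + 961\right) + t{\left(41,7 \right)} = \left(-881 + 961\right) + \left(\frac{1}{2} \cdot 41 - \frac{7}{2}\right) = 80 + \left(\frac{41}{2} - \frac{7}{2}\right) = 80 + 17 = 97$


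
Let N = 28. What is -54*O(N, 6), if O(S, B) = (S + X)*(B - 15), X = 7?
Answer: 17010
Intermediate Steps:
O(S, B) = (-15 + B)*(7 + S) (O(S, B) = (S + 7)*(B - 15) = (7 + S)*(-15 + B) = (-15 + B)*(7 + S))
-54*O(N, 6) = -54*(-105 - 15*28 + 7*6 + 6*28) = -54*(-105 - 420 + 42 + 168) = -54*(-315) = 17010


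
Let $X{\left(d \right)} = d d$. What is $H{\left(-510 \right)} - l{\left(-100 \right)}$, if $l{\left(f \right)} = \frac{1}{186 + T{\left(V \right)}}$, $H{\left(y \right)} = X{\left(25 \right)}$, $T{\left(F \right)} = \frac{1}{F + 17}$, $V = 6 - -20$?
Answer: $\frac{4999332}{7999} \approx 624.99$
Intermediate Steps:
$V = 26$ ($V = 6 + 20 = 26$)
$X{\left(d \right)} = d^{2}$
$T{\left(F \right)} = \frac{1}{17 + F}$
$H{\left(y \right)} = 625$ ($H{\left(y \right)} = 25^{2} = 625$)
$l{\left(f \right)} = \frac{43}{7999}$ ($l{\left(f \right)} = \frac{1}{186 + \frac{1}{17 + 26}} = \frac{1}{186 + \frac{1}{43}} = \frac{1}{\frac{7999}{43}} = \frac{43}{7999}$)
$H{\left(-510 \right)} - l{\left(-100 \right)} = 625 - \frac{43}{7999} = \frac{4999332}{7999}$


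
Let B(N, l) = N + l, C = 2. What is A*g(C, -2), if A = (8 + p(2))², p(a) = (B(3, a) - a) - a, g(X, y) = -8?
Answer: -648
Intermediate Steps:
p(a) = 3 - a (p(a) = ((3 + a) - a) - a = 3 - a)
A = 81 (A = (8 + (3 - 1*2))² = (8 + (3 - 2))² = (8 + 1)² = 9² = 81)
A*g(C, -2) = 81*(-8) = -648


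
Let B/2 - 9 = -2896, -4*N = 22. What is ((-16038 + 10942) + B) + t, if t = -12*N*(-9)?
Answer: -11464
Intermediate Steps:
N = -11/2 (N = -¼*22 = -11/2 ≈ -5.5000)
B = -5774 (B = 18 + 2*(-2896) = 18 - 5792 = -5774)
t = -594 (t = -12*(-11/2)*(-9) = 66*(-9) = -594)
((-16038 + 10942) + B) + t = ((-16038 + 10942) - 5774) - 594 = (-5096 - 5774) - 594 = -10870 - 594 = -11464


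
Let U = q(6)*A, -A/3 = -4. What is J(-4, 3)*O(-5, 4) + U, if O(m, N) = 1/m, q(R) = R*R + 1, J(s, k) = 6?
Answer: 2214/5 ≈ 442.80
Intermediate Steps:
A = 12 (A = -3*(-4) = 12)
q(R) = 1 + R**2 (q(R) = R**2 + 1 = 1 + R**2)
O(m, N) = 1/m
U = 444 (U = (1 + 6**2)*12 = (1 + 36)*12 = 37*12 = 444)
J(-4, 3)*O(-5, 4) + U = 6/(-5) + 444 = 6*(-1/5) + 444 = -6/5 + 444 = 2214/5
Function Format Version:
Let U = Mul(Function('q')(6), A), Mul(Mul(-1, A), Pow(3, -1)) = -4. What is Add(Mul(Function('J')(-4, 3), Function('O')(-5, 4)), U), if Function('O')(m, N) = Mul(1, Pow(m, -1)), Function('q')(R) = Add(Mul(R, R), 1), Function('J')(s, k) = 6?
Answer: Rational(2214, 5) ≈ 442.80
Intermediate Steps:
A = 12 (A = Mul(-3, -4) = 12)
Function('q')(R) = Add(1, Pow(R, 2)) (Function('q')(R) = Add(Pow(R, 2), 1) = Add(1, Pow(R, 2)))
Function('O')(m, N) = Pow(m, -1)
U = 444 (U = Mul(Add(1, Pow(6, 2)), 12) = Mul(Add(1, 36), 12) = Mul(37, 12) = 444)
Add(Mul(Function('J')(-4, 3), Function('O')(-5, 4)), U) = Add(Mul(6, Pow(-5, -1)), 444) = Add(Mul(6, Rational(-1, 5)), 444) = Add(Rational(-6, 5), 444) = Rational(2214, 5)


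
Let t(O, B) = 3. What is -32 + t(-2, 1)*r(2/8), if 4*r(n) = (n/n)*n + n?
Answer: -253/8 ≈ -31.625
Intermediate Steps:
r(n) = n/2 (r(n) = ((n/n)*n + n)/4 = (1*n + n)/4 = (n + n)/4 = (2*n)/4 = n/2)
-32 + t(-2, 1)*r(2/8) = -32 + 3*((2/8)/2) = -32 + 3*((2*(1/8))/2) = -32 + 3*((1/2)*(1/4)) = -32 + 3*(1/8) = -32 + 3/8 = -253/8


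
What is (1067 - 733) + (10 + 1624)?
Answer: 1968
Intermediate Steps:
(1067 - 733) + (10 + 1624) = 334 + 1634 = 1968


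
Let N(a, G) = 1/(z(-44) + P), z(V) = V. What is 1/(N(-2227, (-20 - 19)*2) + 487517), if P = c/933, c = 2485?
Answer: 38567/18802067206 ≈ 2.0512e-6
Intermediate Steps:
P = 2485/933 ≈ 2.6635
N(a, G) = -933/38567 (N(a, G) = 1/(-44 + 2485/933) = 1/(-38567/933) = -933/38567)
1/(N(-2227, (-20 - 19)*2) + 487517) = 1/(-933/38567 + 487517) = 1/(18802067206/38567) = 38567/18802067206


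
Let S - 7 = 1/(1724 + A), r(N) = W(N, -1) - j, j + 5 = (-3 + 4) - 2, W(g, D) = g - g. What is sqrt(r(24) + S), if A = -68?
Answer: sqrt(990334)/276 ≈ 3.6056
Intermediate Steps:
W(g, D) = 0
j = -6 (j = -5 + ((-3 + 4) - 2) = -5 + (1 - 2) = -5 - 1 = -6)
r(N) = 6 (r(N) = 0 - 1*(-6) = 0 + 6 = 6)
S = 11593/1656 (S = 7 + 1/(1724 - 68) = 7 + 1/1656 = 11593/1656 ≈ 7.0006)
sqrt(r(24) + S) = sqrt(6 + 11593/1656) = sqrt(21529/1656) = sqrt(990334)/276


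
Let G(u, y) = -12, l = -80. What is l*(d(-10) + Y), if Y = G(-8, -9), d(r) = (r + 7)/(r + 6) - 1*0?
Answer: 900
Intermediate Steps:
d(r) = (7 + r)/(6 + r) (d(r) = (7 + r)/(6 + r) + 0 = (7 + r)/(6 + r))
Y = -12
l*(d(-10) + Y) = -80*((7 - 10)/(6 - 10) - 12) = -80*(-3/(-4) - 12) = -80*(-1/4*(-3) - 12) = -80*(3/4 - 12) = -80*(-45/4) = 900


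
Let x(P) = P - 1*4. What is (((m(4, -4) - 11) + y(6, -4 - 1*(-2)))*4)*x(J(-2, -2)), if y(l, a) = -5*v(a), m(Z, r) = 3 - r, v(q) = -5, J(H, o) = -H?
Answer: -168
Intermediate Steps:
x(P) = -4 + P (x(P) = P - 4 = -4 + P)
y(l, a) = 25 (y(l, a) = -5*(-5) = 25)
(((m(4, -4) - 11) + y(6, -4 - 1*(-2)))*4)*x(J(-2, -2)) = ((((3 - 1*(-4)) - 11) + 25)*4)*(-4 - 1*(-2)) = ((((3 + 4) - 11) + 25)*4)*(-4 + 2) = (((7 - 11) + 25)*4)*(-2) = ((-4 + 25)*4)*(-2) = (21*4)*(-2) = 84*(-2) = -168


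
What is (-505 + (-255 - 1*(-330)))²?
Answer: 184900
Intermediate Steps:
(-505 + (-255 - 1*(-330)))² = (-505 + (-255 + 330))² = (-505 + 75)² = (-430)² = 184900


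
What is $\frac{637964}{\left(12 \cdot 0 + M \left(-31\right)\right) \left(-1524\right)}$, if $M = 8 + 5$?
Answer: $\frac{159491}{153543} \approx 1.0387$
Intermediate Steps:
$M = 13$
$\frac{637964}{\left(12 \cdot 0 + M \left(-31\right)\right) \left(-1524\right)} = \frac{637964}{\left(12 \cdot 0 + 13 \left(-31\right)\right) \left(-1524\right)} = \frac{637964}{\left(0 - 403\right) \left(-1524\right)} = \frac{637964}{\left(-403\right) \left(-1524\right)} = \frac{637964}{614172} = 637964 \cdot \frac{1}{614172} = \frac{159491}{153543}$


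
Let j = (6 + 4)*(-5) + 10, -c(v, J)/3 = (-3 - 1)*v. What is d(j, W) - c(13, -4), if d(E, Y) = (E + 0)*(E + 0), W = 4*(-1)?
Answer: 1444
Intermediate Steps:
W = -4
c(v, J) = 12*v (c(v, J) = -3*(-3 - 1)*v = -(-12)*v = 12*v)
j = -40 (j = 10*(-5) + 10 = -50 + 10 = -40)
d(E, Y) = E² (d(E, Y) = E*E = E²)
d(j, W) - c(13, -4) = (-40)² - 12*13 = 1600 - 1*156 = 1600 - 156 = 1444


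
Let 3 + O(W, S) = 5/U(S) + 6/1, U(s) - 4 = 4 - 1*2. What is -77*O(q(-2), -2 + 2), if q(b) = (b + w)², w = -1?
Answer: -1771/6 ≈ -295.17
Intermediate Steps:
U(s) = 6 (U(s) = 4 + (4 - 1*2) = 4 + (4 - 2) = 4 + 2 = 6)
q(b) = (-1 + b)² (q(b) = (b - 1)² = (-1 + b)²)
O(W, S) = 23/6 (O(W, S) = -3 + (5/6 + 6/1) = -3 + (5*(⅙) + 6*1) = -3 + (⅚ + 6) = -3 + 41/6 = 23/6)
-77*O(q(-2), -2 + 2) = -77*23/6 = -1771/6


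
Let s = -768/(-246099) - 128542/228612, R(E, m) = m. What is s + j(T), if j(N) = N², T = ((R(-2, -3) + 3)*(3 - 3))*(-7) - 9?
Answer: 754282911331/9376864098 ≈ 80.441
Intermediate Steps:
T = -9 (T = ((-3 + 3)*(3 - 3))*(-7) - 9 = (0*0)*(-7) - 9 = 0*(-7) - 9 = 0 - 9 = -9)
s = -5243080607/9376864098 (s = -768*(-1/246099) - 128542*1/228612 = 256/82033 - 64271/114306 = -5243080607/9376864098 ≈ -0.55915)
s + j(T) = -5243080607/9376864098 + (-9)² = -5243080607/9376864098 + 81 = 754282911331/9376864098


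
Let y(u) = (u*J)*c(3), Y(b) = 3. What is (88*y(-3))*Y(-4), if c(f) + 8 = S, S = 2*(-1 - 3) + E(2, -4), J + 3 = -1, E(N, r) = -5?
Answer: -66528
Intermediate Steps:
J = -4 (J = -3 - 1 = -4)
S = -13 (S = 2*(-1 - 3) - 5 = 2*(-4) - 5 = -8 - 5 = -13)
c(f) = -21 (c(f) = -8 - 13 = -21)
y(u) = 84*u (y(u) = (u*(-4))*(-21) = -4*u*(-21) = 84*u)
(88*y(-3))*Y(-4) = (88*(84*(-3)))*3 = (88*(-252))*3 = -22176*3 = -66528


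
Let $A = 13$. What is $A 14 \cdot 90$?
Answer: $16380$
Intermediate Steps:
$A 14 \cdot 90 = 13 \cdot 14 \cdot 90 = 182 \cdot 90 = 16380$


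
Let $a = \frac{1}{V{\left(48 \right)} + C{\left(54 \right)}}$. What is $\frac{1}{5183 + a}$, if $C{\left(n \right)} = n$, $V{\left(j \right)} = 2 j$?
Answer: $\frac{150}{777451} \approx 0.00019294$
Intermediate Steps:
$a = \frac{1}{150}$ ($a = \frac{1}{2 \cdot 48 + 54} = \frac{1}{96 + 54} = \frac{1}{150} \approx 0.0066667$)
$\frac{1}{5183 + a} = \frac{1}{5183 + \frac{1}{150}} = \frac{1}{\frac{777451}{150}} = \frac{150}{777451}$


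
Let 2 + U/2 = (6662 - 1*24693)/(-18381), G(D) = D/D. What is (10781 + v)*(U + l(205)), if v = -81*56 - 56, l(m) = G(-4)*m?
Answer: 7696316509/6127 ≈ 1.2561e+6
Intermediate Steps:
G(D) = 1
l(m) = m (l(m) = 1*m = m)
U = -37462/18381 (U = -4 + 2*((6662 - 1*24693)/(-18381)) = -4 + 2*((6662 - 24693)*(-1/18381)) = -4 + 2*(-18031*(-1/18381)) = -4 + 2*(18031/18381) = -4 + 36062/18381 = -37462/18381 ≈ -2.0381)
v = -4592 (v = -4536 - 56 = -4592)
(10781 + v)*(U + l(205)) = (10781 - 4592)*(-37462/18381 + 205) = 6189*(3730643/18381) = 7696316509/6127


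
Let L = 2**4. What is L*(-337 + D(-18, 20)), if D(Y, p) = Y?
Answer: -5680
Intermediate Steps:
L = 16
L*(-337 + D(-18, 20)) = 16*(-337 - 18) = 16*(-355) = -5680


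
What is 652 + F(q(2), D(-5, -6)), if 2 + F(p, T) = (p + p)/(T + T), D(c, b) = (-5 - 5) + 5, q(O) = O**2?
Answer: 3246/5 ≈ 649.20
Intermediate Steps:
D(c, b) = -5 (D(c, b) = -10 + 5 = -5)
F(p, T) = -2 + p/T (F(p, T) = -2 + (p + p)/(T + T) = -2 + (2*p)/((2*T)) = -2 + (2*p)*(1/(2*T)) = -2 + p/T)
652 + F(q(2), D(-5, -6)) = 652 + (-2 + 2**2/(-5)) = 652 + (-2 + 4*(-1/5)) = 652 + (-2 - 4/5) = 652 - 14/5 = 3246/5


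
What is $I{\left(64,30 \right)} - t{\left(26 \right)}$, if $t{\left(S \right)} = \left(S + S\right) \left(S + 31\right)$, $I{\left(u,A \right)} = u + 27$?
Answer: $-2873$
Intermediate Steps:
$I{\left(u,A \right)} = 27 + u$
$t{\left(S \right)} = 2 S \left(31 + S\right)$
$I{\left(64,30 \right)} - t{\left(26 \right)} = \left(27 + 64\right) - 2 \cdot 26 \left(31 + 26\right) = 91 - 2 \cdot 26 \cdot 57 = 91 - 2964 = -2873$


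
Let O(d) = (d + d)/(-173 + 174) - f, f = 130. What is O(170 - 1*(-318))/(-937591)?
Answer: -846/937591 ≈ -0.00090231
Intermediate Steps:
O(d) = -130 + 2*d (O(d) = (d + d)/(-173 + 174) - 1*130 = (2*d)/1 - 130 = (2*d)*1 - 130 = 2*d - 130 = -130 + 2*d)
O(170 - 1*(-318))/(-937591) = (-130 + 2*(170 - 1*(-318)))/(-937591) = (-130 + 2*(170 + 318))*(-1/937591) = (-130 + 2*488)*(-1/937591) = (-130 + 976)*(-1/937591) = 846*(-1/937591) = -846/937591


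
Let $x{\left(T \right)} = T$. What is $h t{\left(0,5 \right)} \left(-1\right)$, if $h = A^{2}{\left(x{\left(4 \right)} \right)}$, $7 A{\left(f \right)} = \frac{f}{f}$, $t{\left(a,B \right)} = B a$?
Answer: $0$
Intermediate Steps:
$A{\left(f \right)} = \frac{1}{7}$ ($A{\left(f \right)} = \frac{f \frac{1}{f}}{7} = \frac{1}{7} \cdot 1 = \frac{1}{7}$)
$h = \frac{1}{49}$ ($h = \left(\frac{1}{7}\right)^{2} = \frac{1}{49} \approx 0.020408$)
$h t{\left(0,5 \right)} \left(-1\right) = \frac{5 \cdot 0}{49} \left(-1\right) = \frac{1}{49} \cdot 0 \left(-1\right) = 0 \left(-1\right) = 0$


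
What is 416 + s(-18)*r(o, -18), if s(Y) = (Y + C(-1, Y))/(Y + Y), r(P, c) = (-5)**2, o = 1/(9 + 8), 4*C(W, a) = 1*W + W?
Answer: 30877/72 ≈ 428.85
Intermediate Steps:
C(W, a) = W/2 (C(W, a) = (1*W + W)/4 = (W + W)/4 = (2*W)/4 = W/2)
o = 1/17 ≈ 0.058824
r(P, c) = 25
s(Y) = (-1/2 + Y)/(2*Y) (s(Y) = (Y + (1/2)*(-1))/(Y + Y) = (Y - 1/2)/((2*Y)) = (-1/2 + Y)*(1/(2*Y)) = (-1/2 + Y)/(2*Y))
416 + s(-18)*r(o, -18) = 416 + ((1/4)*(-1 + 2*(-18))/(-18))*25 = 416 + ((1/4)*(-1/18)*(-1 - 36))*25 = 416 + ((1/4)*(-1/18)*(-37))*25 = 416 + (37/72)*25 = 416 + 925/72 = 30877/72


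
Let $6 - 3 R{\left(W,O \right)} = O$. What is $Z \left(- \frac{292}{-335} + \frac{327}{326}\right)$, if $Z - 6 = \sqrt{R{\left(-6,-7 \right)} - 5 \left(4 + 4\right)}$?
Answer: $\frac{614211}{54605} + \frac{204737 i \sqrt{321}}{327630} \approx 11.248 + 11.196 i$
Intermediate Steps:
$R{\left(W,O \right)} = 2 - \frac{O}{3}$
$Z = 6 + \frac{i \sqrt{321}}{3}$ ($Z = 6 + \sqrt{\left(2 - - \frac{7}{3}\right) - 5 \left(4 + 4\right)} = 6 + \sqrt{\left(2 + \frac{7}{3}\right) - 40} = 6 + \sqrt{\frac{13}{3} - 40} = 6 + \sqrt{- \frac{107}{3}} = 6 + \frac{i \sqrt{321}}{3} \approx 6.0 + 5.9722 i$)
$Z \left(- \frac{292}{-335} + \frac{327}{326}\right) = \left(6 + \frac{i \sqrt{321}}{3}\right) \left(- \frac{292}{-335} + \frac{327}{326}\right) = \left(6 + \frac{i \sqrt{321}}{3}\right) \left(\left(-292\right) \left(- \frac{1}{335}\right) + 327 \cdot \frac{1}{326}\right) = \left(6 + \frac{i \sqrt{321}}{3}\right) \left(\frac{292}{335} + \frac{327}{326}\right) = \left(6 + \frac{i \sqrt{321}}{3}\right) \frac{204737}{109210} = \frac{614211}{54605} + \frac{204737 i \sqrt{321}}{327630}$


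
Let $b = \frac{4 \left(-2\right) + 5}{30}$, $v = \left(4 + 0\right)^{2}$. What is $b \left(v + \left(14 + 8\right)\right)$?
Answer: $- \frac{19}{5} \approx -3.8$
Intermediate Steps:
$v = 16$ ($v = 4^{2} = 16$)
$b = - \frac{1}{10}$ ($b = \left(-8 + 5\right) \frac{1}{30} = \left(-3\right) \frac{1}{30} = - \frac{1}{10} \approx -0.1$)
$b \left(v + \left(14 + 8\right)\right) = - \frac{16 + \left(14 + 8\right)}{10} = - \frac{16 + 22}{10} = \left(- \frac{1}{10}\right) 38 = - \frac{19}{5}$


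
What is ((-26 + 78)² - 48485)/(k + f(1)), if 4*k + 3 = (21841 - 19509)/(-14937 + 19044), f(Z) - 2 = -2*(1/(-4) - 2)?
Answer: -752090268/96793 ≈ -7770.1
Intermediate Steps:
f(Z) = 13/2 (f(Z) = 2 - 2*(1/(-4) - 2) = 2 - 2*(-¼ - 2) = 2 - 2*(-9/4) = 2 + 9/2 = 13/2)
k = -9989/16428 (k = -¾ + ((21841 - 19509)/(-14937 + 19044))/4 = -¾ + (2332/4107)/4 = -¾ + (2332*(1/4107))/4 = -¾ + (¼)*(2332/4107) = -¾ + 583/4107 = -9989/16428 ≈ -0.60805)
((-26 + 78)² - 48485)/(k + f(1)) = ((-26 + 78)² - 48485)/(-9989/16428 + 13/2) = (52² - 48485)/(96793/16428) = (2704 - 48485)*(16428/96793) = -45781*16428/96793 = -752090268/96793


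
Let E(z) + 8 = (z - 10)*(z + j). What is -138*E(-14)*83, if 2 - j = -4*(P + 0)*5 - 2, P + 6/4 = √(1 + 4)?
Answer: -10904208 + 5497920*√5 ≈ 1.3895e+6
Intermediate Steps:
P = -3/2 + √5 (P = -3/2 + √(1 + 4) = -3/2 + √5 ≈ 0.73607)
j = -26 + 20*√5 (j = 2 - (-4*((-3/2 + √5) + 0)*5 - 2) = 2 - (-4*(-3/2 + √5)*5 - 2) = 2 - ((6 - 4*√5)*5 - 2) = 2 - ((30 - 20*√5) - 2) = 2 - (28 - 20*√5) = 2 + (-28 + 20*√5) = -26 + 20*√5 ≈ 18.721)
E(z) = -8 + (-10 + z)*(-26 + z + 20*√5) (E(z) = -8 + (z - 10)*(z + (-26 + 20*√5)) = -8 + (-10 + z)*(-26 + z + 20*√5))
-138*E(-14)*83 = -138*(252 + (-14)² - 200*√5 - 36*(-14) + 20*(-14)*√5)*83 = -138*(252 + 196 - 200*√5 + 504 - 280*√5)*83 = -138*(952 - 480*√5)*83 = (-131376 + 66240*√5)*83 = -10904208 + 5497920*√5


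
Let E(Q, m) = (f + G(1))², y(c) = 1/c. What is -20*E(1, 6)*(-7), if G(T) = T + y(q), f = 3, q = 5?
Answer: 12348/5 ≈ 2469.6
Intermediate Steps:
G(T) = ⅕ + T (G(T) = T + 1/5 = T + ⅕ = ⅕ + T)
E(Q, m) = 441/25 (E(Q, m) = (3 + (⅕ + 1))² = (3 + 6/5)² = (21/5)² = 441/25)
-20*E(1, 6)*(-7) = -20*441/25*(-7) = -1764/5*(-7) = 12348/5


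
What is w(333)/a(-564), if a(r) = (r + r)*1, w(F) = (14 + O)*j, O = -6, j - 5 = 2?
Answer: -7/141 ≈ -0.049645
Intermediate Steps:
j = 7 (j = 5 + 2 = 7)
w(F) = 56 (w(F) = (14 - 6)*7 = 8*7 = 56)
a(r) = 2*r (a(r) = (2*r)*1 = 2*r)
w(333)/a(-564) = 56/((2*(-564))) = 56/(-1128) = 56*(-1/1128) = -7/141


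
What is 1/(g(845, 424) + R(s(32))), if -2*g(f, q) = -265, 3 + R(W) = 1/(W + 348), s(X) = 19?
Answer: 734/95055 ≈ 0.0077218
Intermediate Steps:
R(W) = -3 + 1/(348 + W) (R(W) = -3 + 1/(W + 348) = -3 + 1/(348 + W))
g(f, q) = 265/2 (g(f, q) = -½*(-265) = 265/2)
1/(g(845, 424) + R(s(32))) = 1/(265/2 + (-1043 - 3*19)/(348 + 19)) = 1/(265/2 + (-1043 - 57)/367) = 1/(265/2 + (1/367)*(-1100)) = 1/(265/2 - 1100/367) = 1/(95055/734) = 734/95055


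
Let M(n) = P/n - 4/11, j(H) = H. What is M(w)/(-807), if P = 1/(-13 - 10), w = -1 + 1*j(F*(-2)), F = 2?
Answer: 449/1020855 ≈ 0.00043983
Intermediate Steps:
w = -5 (w = -1 + 1*(2*(-2)) = -1 + 1*(-4) = -1 - 4 = -5)
P = -1/23 (P = 1/(-23) = -1/23 ≈ -0.043478)
M(n) = -4/11 - 1/(23*n) (M(n) = -1/(23*n) - 4/11 = -4/11 - 1/(23*n))
M(w)/(-807) = ((1/253)*(-11 - 92*(-5))/(-5))/(-807) = ((1/253)*(-1/5)*(-11 + 460))*(-1/807) = ((1/253)*(-1/5)*449)*(-1/807) = -449/1265*(-1/807) = 449/1020855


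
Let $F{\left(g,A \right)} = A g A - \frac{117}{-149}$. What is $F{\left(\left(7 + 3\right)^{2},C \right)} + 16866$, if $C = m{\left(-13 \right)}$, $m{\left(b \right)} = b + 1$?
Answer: $\frac{4658751}{149} \approx 31267.0$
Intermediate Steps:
$m{\left(b \right)} = 1 + b$
$C = -12$ ($C = 1 - 13 = -12$)
$F{\left(g,A \right)} = \frac{117}{149} + g A^{2}$ ($F{\left(g,A \right)} = g A^{2} - - \frac{117}{149} = g A^{2} + \frac{117}{149} = \frac{117}{149} + g A^{2}$)
$F{\left(\left(7 + 3\right)^{2},C \right)} + 16866 = \left(\frac{117}{149} + \left(7 + 3\right)^{2} \left(-12\right)^{2}\right) + 16866 = \left(\frac{117}{149} + 10^{2} \cdot 144\right) + 16866 = \left(\frac{117}{149} + 100 \cdot 144\right) + 16866 = \left(\frac{117}{149} + 14400\right) + 16866 = \frac{2145717}{149} + 16866 = \frac{4658751}{149}$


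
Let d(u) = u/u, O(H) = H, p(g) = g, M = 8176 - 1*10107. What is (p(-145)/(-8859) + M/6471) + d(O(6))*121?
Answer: 2306782945/19108863 ≈ 120.72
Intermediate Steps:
M = -1931 (M = 8176 - 10107 = -1931)
d(u) = 1
(p(-145)/(-8859) + M/6471) + d(O(6))*121 = (-145/(-8859) - 1931/6471) + 1*121 = (-145*(-1/8859) - 1931*1/6471) + 121 = (145/8859 - 1931/6471) + 121 = -5389478/19108863 + 121 = 2306782945/19108863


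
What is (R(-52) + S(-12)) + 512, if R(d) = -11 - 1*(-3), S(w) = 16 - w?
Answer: 532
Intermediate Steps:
R(d) = -8 (R(d) = -11 + 3 = -8)
(R(-52) + S(-12)) + 512 = (-8 + (16 - 1*(-12))) + 512 = (-8 + (16 + 12)) + 512 = (-8 + 28) + 512 = 20 + 512 = 532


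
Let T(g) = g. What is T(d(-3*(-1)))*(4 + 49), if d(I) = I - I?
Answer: 0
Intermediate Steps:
d(I) = 0
T(d(-3*(-1)))*(4 + 49) = 0*(4 + 49) = 0*53 = 0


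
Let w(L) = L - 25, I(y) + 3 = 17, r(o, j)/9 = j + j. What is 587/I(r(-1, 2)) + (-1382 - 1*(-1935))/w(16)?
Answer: -2459/126 ≈ -19.516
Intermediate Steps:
r(o, j) = 18*j (r(o, j) = 9*(j + j) = 9*(2*j) = 18*j)
I(y) = 14 (I(y) = -3 + 17 = 14)
w(L) = -25 + L
587/I(r(-1, 2)) + (-1382 - 1*(-1935))/w(16) = 587/14 + (-1382 - 1*(-1935))/(-25 + 16) = 587*(1/14) + (-1382 + 1935)/(-9) = 587/14 + 553*(-⅑) = 587/14 - 553/9 = -2459/126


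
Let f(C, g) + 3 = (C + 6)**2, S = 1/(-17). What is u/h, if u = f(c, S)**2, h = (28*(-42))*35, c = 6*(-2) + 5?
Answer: -1/10290 ≈ -9.7182e-5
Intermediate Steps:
S = -1/17 ≈ -0.058824
c = -7 (c = -12 + 5 = -7)
f(C, g) = -3 + (6 + C)**2 (f(C, g) = -3 + (C + 6)**2 = -3 + (6 + C)**2)
h = -41160 (h = -1176*35 = -41160)
u = 4 (u = (-3 + (6 - 7)**2)**2 = (-3 + (-1)**2)**2 = (-3 + 1)**2 = (-2)**2 = 4)
u/h = 4/(-41160) = 4*(-1/41160) = -1/10290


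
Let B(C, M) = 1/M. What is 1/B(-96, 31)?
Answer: 31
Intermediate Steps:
1/B(-96, 31) = 1/(1/31) = 31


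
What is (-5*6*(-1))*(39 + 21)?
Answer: 1800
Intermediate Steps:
(-5*6*(-1))*(39 + 21) = -30*(-1)*60 = 30*60 = 1800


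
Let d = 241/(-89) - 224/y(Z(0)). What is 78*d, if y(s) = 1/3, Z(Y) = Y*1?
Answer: -4683822/89 ≈ -52627.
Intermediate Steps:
Z(Y) = Y
y(s) = ⅓
d = -60049/89 (d = 241/(-89) - 224/⅓ = 241*(-1/89) - 224*3 = -241/89 - 672 = -60049/89 ≈ -674.71)
78*d = 78*(-60049/89) = -4683822/89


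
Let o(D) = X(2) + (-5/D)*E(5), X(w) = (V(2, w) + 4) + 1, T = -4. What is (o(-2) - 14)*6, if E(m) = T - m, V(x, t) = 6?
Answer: -153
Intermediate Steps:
X(w) = 11 (X(w) = (6 + 4) + 1 = 10 + 1 = 11)
E(m) = -4 - m
o(D) = 11 + 45/D (o(D) = 11 + (-5/D)*(-4 - 1*5) = 11 + (-5/D)*(-4 - 5) = 11 - 5/D*(-9) = 11 + 45/D)
(o(-2) - 14)*6 = ((11 + 45/(-2)) - 14)*6 = ((11 + 45*(-1/2)) - 14)*6 = ((11 - 45/2) - 14)*6 = (-23/2 - 14)*6 = -51/2*6 = -153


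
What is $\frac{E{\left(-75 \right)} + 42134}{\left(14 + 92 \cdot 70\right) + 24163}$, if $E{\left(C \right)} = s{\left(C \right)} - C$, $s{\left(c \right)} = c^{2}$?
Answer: $\frac{47834}{30617} \approx 1.5623$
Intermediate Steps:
$E{\left(C \right)} = C^{2} - C$
$\frac{E{\left(-75 \right)} + 42134}{\left(14 + 92 \cdot 70\right) + 24163} = \frac{- 75 \left(-1 - 75\right) + 42134}{\left(14 + 92 \cdot 70\right) + 24163} = \frac{\left(-75\right) \left(-76\right) + 42134}{\left(14 + 6440\right) + 24163} = \frac{5700 + 42134}{6454 + 24163} = \frac{47834}{30617}$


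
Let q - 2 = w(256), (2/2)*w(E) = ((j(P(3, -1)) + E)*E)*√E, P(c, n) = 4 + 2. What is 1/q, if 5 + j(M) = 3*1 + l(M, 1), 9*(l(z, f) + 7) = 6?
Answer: 3/3043334 ≈ 9.8576e-7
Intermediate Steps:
P(c, n) = 6
l(z, f) = -19/3 (l(z, f) = -7 + (⅑)*6 = -7 + ⅔ = -19/3)
j(M) = -25/3 (j(M) = -5 + (3*1 - 19/3) = -5 + (3 - 19/3) = -5 - 10/3 = -25/3)
w(E) = E^(3/2)*(-25/3 + E) (w(E) = ((-25/3 + E)*E)*√E = (E*(-25/3 + E))*√E = E^(3/2)*(-25/3 + E))
q = 3043334/3 (q = 2 + 256^(3/2)*(-25/3 + 256) = 2 + 4096*(743/3) = 2 + 3043328/3 = 3043334/3 ≈ 1.0144e+6)
1/q = 1/(3043334/3) = 3/3043334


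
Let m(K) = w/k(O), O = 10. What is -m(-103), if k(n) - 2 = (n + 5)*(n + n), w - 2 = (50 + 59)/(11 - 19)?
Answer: 93/2416 ≈ 0.038493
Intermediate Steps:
w = -93/8 (w = 2 + (50 + 59)/(11 - 19) = 2 + 109/(-8) = 2 + 109*(-⅛) = 2 - 109/8 = -93/8 ≈ -11.625)
k(n) = 2 + 2*n*(5 + n) (k(n) = 2 + (n + 5)*(n + n) = 2 + (5 + n)*(2*n) = 2 + 2*n*(5 + n))
m(K) = -93/2416 (m(K) = -93/(8*(2 + 2*10² + 10*10)) = -93/(8*(2 + 2*100 + 100)) = -93/(8*(2 + 200 + 100)) = -93/8/302 = -93/8*1/302 = -93/2416)
-m(-103) = -1*(-93/2416) = 93/2416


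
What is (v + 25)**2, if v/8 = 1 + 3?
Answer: 3249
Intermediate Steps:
v = 32 (v = 8*(1 + 3) = 8*4 = 32)
(v + 25)**2 = (32 + 25)**2 = 57**2 = 3249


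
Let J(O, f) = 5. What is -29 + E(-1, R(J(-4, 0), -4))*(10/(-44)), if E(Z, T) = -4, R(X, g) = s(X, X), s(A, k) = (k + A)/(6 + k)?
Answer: -309/11 ≈ -28.091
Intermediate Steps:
s(A, k) = (A + k)/(6 + k)
R(X, g) = 2*X/(6 + X) (R(X, g) = (X + X)/(6 + X) = (2*X)/(6 + X) = 2*X/(6 + X))
-29 + E(-1, R(J(-4, 0), -4))*(10/(-44)) = -29 - 40/(-44) = -29 - 40*(-1)/44 = -29 - 4*(-5/22) = -29 + 10/11 = -309/11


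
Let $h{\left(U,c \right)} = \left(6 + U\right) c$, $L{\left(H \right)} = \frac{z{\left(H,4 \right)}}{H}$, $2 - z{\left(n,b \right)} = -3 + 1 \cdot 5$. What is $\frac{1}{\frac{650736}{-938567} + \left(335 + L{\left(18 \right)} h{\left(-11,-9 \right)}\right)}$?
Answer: $\frac{938567}{313769209} \approx 0.0029913$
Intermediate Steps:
$z{\left(n,b \right)} = 0$ ($z{\left(n,b \right)} = 2 - \left(-3 + 1 \cdot 5\right) = 2 - \left(-3 + 5\right) = 2 - 2 = 0$)
$L{\left(H \right)} = 0$ ($L{\left(H \right)} = \frac{0}{H} = 0$)
$h{\left(U,c \right)} = c \left(6 + U\right)$
$\frac{1}{\frac{650736}{-938567} + \left(335 + L{\left(18 \right)} h{\left(-11,-9 \right)}\right)} = \frac{1}{\frac{650736}{-938567} + \left(335 + 0 \left(- 9 \left(6 - 11\right)\right)\right)} = \frac{1}{650736 \left(- \frac{1}{938567}\right) + \left(335 + 0 \left(\left(-9\right) \left(-5\right)\right)\right)} = \frac{1}{- \frac{650736}{938567} + \left(335 + 0 \cdot 45\right)} = \frac{1}{- \frac{650736}{938567} + \left(335 + 0\right)} = \frac{1}{- \frac{650736}{938567} + 335} = \frac{1}{\frac{313769209}{938567}} = \frac{938567}{313769209}$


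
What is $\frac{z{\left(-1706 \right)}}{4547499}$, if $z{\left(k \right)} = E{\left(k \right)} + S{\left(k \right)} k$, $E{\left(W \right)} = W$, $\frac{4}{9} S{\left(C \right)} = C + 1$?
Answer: $\frac{13085873}{9094998} \approx 1.4388$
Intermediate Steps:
$S{\left(C \right)} = \frac{9}{4} + \frac{9 C}{4}$ ($S{\left(C \right)} = \frac{9 \left(C + 1\right)}{4} = \frac{9 \left(1 + C\right)}{4} = \frac{9}{4} + \frac{9 C}{4}$)
$z{\left(k \right)} = k + k \left(\frac{9}{4} + \frac{9 k}{4}\right)$ ($z{\left(k \right)} = k + \left(\frac{9}{4} + \frac{9 k}{4}\right) k = k + k \left(\frac{9}{4} + \frac{9 k}{4}\right)$)
$\frac{z{\left(-1706 \right)}}{4547499} = \frac{\frac{1}{4} \left(-1706\right) \left(13 + 9 \left(-1706\right)\right)}{4547499} = \frac{1}{4} \left(-1706\right) \left(13 - 15354\right) \frac{1}{4547499} = \frac{1}{4} \left(-1706\right) \left(-15341\right) \frac{1}{4547499} = \frac{13085873}{2} \cdot \frac{1}{4547499} = \frac{13085873}{9094998}$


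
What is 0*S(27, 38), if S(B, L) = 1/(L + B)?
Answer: 0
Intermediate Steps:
S(B, L) = 1/(B + L)
0*S(27, 38) = 0/(27 + 38) = 0/65 = 0*(1/65) = 0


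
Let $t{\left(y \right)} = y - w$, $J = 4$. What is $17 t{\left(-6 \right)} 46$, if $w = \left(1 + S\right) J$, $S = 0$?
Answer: $-7820$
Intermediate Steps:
$w = 4$ ($w = \left(1 + 0\right) 4 = 1 \cdot 4 = 4$)
$t{\left(y \right)} = -4 + y$ ($t{\left(y \right)} = y - 4 = -4 + y$)
$17 t{\left(-6 \right)} 46 = 17 \left(-4 - 6\right) 46 = 17 \left(-10\right) 46 = \left(-170\right) 46 = -7820$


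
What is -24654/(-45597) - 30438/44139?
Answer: -33297620/223622887 ≈ -0.14890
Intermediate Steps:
-24654/(-45597) - 30438/44139 = -24654*(-1/45597) - 30438*1/44139 = 8218/15199 - 10146/14713 = -33297620/223622887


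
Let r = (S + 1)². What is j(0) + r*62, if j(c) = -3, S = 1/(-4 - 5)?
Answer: 3725/81 ≈ 45.988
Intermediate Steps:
S = -⅑ (S = 1/(-9) = -⅑ ≈ -0.11111)
r = 64/81 (r = (-⅑ + 1)² = (8/9)² = 64/81 ≈ 0.79012)
j(0) + r*62 = -3 + (64/81)*62 = -3 + 3968/81 = 3725/81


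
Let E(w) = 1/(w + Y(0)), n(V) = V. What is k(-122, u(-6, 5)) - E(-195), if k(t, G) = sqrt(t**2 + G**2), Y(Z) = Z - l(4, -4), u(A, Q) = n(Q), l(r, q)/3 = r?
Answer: 1/207 + sqrt(14909) ≈ 122.11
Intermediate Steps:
l(r, q) = 3*r
u(A, Q) = Q
Y(Z) = -12 + Z (Y(Z) = Z - 3*4 = Z - 1*12 = Z - 12 = -12 + Z)
k(t, G) = sqrt(G**2 + t**2)
E(w) = 1/(-12 + w) (E(w) = 1/(w + (-12 + 0)) = 1/(w - 12) = 1/(-12 + w))
k(-122, u(-6, 5)) - E(-195) = sqrt(5**2 + (-122)**2) - 1/(-12 - 195) = sqrt(25 + 14884) - 1/(-207) = sqrt(14909) - 1*(-1/207) = sqrt(14909) + 1/207 = 1/207 + sqrt(14909)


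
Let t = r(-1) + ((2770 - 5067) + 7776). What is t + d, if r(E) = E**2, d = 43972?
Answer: 49452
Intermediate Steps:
t = 5480 (t = (-1)**2 + ((2770 - 5067) + 7776) = 1 + (-2297 + 7776) = 1 + 5479 = 5480)
t + d = 5480 + 43972 = 49452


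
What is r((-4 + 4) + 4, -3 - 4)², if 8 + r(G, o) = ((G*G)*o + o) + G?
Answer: 15129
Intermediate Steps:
r(G, o) = -8 + G + o + o*G² (r(G, o) = -8 + (((G*G)*o + o) + G) = -8 + ((G²*o + o) + G) = -8 + ((o*G² + o) + G) = -8 + ((o + o*G²) + G) = -8 + (G + o + o*G²) = -8 + G + o + o*G²)
r((-4 + 4) + 4, -3 - 4)² = (-8 + ((-4 + 4) + 4) + (-3 - 4) + (-3 - 4)*((-4 + 4) + 4)²)² = (-8 + (0 + 4) - 7 - 7*(0 + 4)²)² = (-8 + 4 - 7 - 7*4²)² = (-8 + 4 - 7 - 7*16)² = (-8 + 4 - 7 - 112)² = (-123)² = 15129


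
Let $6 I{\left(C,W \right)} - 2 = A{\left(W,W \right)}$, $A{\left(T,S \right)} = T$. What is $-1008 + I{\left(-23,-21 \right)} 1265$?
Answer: $- \frac{30083}{6} \approx -5013.8$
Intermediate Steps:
$I{\left(C,W \right)} = \frac{1}{3} + \frac{W}{6}$
$-1008 + I{\left(-23,-21 \right)} 1265 = -1008 + \left(\frac{1}{3} + \frac{1}{6} \left(-21\right)\right) 1265 = -1008 + \left(\frac{1}{3} - \frac{7}{2}\right) 1265 = -1008 - \frac{24035}{6} = - \frac{30083}{6}$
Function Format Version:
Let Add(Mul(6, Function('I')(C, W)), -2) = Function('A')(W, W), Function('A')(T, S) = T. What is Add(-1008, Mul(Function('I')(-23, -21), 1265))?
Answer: Rational(-30083, 6) ≈ -5013.8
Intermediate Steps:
Function('I')(C, W) = Add(Rational(1, 3), Mul(Rational(1, 6), W))
Add(-1008, Mul(Function('I')(-23, -21), 1265)) = Add(-1008, Mul(Add(Rational(1, 3), Mul(Rational(1, 6), -21)), 1265)) = Add(-1008, Mul(Add(Rational(1, 3), Rational(-7, 2)), 1265)) = Add(-1008, Mul(Rational(-19, 6), 1265)) = Add(-1008, Rational(-24035, 6)) = Rational(-30083, 6)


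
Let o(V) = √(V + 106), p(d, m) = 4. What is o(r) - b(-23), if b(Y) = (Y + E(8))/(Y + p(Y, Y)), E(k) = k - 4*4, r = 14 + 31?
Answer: -31/19 + √151 ≈ 10.657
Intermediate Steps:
r = 45
E(k) = -16 + k (E(k) = k - 16 = -16 + k)
b(Y) = (-8 + Y)/(4 + Y) (b(Y) = (Y + (-16 + 8))/(Y + 4) = (Y - 8)/(4 + Y) = (-8 + Y)/(4 + Y))
o(V) = √(106 + V)
o(r) - b(-23) = √(106 + 45) - (-8 - 23)/(4 - 23) = √151 - (-31)/(-19) = √151 - (-1)*(-31)/19 = √151 - 1*31/19 = √151 - 31/19 = -31/19 + √151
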